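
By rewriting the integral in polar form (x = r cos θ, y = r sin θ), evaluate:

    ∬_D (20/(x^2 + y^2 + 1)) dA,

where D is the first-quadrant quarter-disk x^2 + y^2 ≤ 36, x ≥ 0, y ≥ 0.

The region D is 0 ≤ r ≤ 6, 0 ≤ θ ≤ π/2 in polar coordinates, where x = r cos(θ), y = r sin(θ), and dA = r dr dθ.

Under the substitution, the integrand becomes 20/(r^2 + 1), so

    ∬_D (20/(x^2 + y^2 + 1)) dA = ∫_{0}^{π/2} ∫_{0}^{6} (20/(r^2 + 1)) · r dr dθ.

Inner integral (in r): ∫_{0}^{6} (20/(r^2 + 1)) · r dr = log(4808584372417849).

Outer integral (in θ): ∫_{0}^{π/2} (log(4808584372417849)) dθ = 5π log(37).

Therefore ∬_D (20/(x^2 + y^2 + 1)) dA = 5π log(37).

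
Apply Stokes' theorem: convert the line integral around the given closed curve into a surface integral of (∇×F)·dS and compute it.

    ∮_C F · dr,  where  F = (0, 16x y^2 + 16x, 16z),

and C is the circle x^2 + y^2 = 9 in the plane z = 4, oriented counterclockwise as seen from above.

Let S be the flat disk x^2 + y^2 ≤ 9 in the plane z = 4, with upward unit normal n̂ = ẑ. By Stokes' theorem,

    ∮_C F · dr = ∬_S (∇ × F) · n̂ dS = ∬_D (curl F)_z dA,

where D is the disk x^2 + y^2 ≤ 9.

Compute the curl of F = (0, 16x y^2 + 16x, 16z):
    (∇ × F)_x = ∂F_z/∂y - ∂F_y/∂z = 0,
    (∇ × F)_y = ∂F_x/∂z - ∂F_z/∂x = 0,
    (∇ × F)_z = ∂F_y/∂x - ∂F_x/∂y = 16y^2 + 16.

On z = 4, (curl F)_z = 16y^2 + 16.

Convert to polar (x = r cos θ, y = r sin θ, dA = r dr dθ); the integrand becomes 16r^2sin(θ)^2 + 16, so

    ∬_D (curl F)_z dA = ∫_0^{2π} ∫_0^{3} (16r^2sin(θ)^2 + 16) · r dr dθ.

Inner (r from 0 to 3): 324sin(θ)^2 + 72.
Outer (θ from 0 to 2π): 468π.

Therefore ∮_C F · dr = 468π.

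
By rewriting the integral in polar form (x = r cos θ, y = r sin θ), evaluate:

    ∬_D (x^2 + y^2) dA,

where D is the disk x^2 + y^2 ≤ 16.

The region D is 0 ≤ r ≤ 4, 0 ≤ θ ≤ 2π in polar coordinates, where x = r cos(θ), y = r sin(θ), and dA = r dr dθ.

Under the substitution, the integrand becomes r^2, so

    ∬_D (x^2 + y^2) dA = ∫_{0}^{2π} ∫_{0}^{4} (r^2) · r dr dθ.

Inner integral (in r): ∫_{0}^{4} (r^2) · r dr = 64.

Outer integral (in θ): ∫_{0}^{2π} (64) dθ = 128π.

Therefore ∬_D (x^2 + y^2) dA = 128π.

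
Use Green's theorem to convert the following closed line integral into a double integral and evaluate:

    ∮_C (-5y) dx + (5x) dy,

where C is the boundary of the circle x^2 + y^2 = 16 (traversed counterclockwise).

Green's theorem converts the closed line integral into a double integral over the enclosed region D:

    ∮_C P dx + Q dy = ∬_D (∂Q/∂x - ∂P/∂y) dA.

Here P = -5y, Q = 5x, so

    ∂Q/∂x = 5,    ∂P/∂y = -5,
    ∂Q/∂x - ∂P/∂y = 10.

D is the region x^2 + y^2 ≤ 16. Evaluating the double integral:

In polar coordinates (x = r cos θ, y = r sin θ, dA = r dr dθ) the integrand becomes 10, so

    ∬_D (10) dA = ∫_0^{2π} ∫_0^{4} (10) · r dr dθ.

Inner (r from 0 to 4): 80.
Outer (θ from 0 to 2π): 160π.

Therefore ∮_C P dx + Q dy = 160π.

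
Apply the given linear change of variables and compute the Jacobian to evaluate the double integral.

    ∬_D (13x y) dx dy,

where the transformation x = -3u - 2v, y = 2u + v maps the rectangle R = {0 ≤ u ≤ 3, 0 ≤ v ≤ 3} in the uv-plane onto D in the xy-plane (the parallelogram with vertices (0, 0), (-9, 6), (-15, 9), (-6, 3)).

Compute the Jacobian determinant of (x, y) with respect to (u, v):

    ∂(x,y)/∂(u,v) = | -3  -2 | = (-3)(1) - (-2)(2) = 1.
                   | 2  1 |

Its absolute value is |J| = 1 (the area scaling factor).

Substituting x = -3u - 2v, y = 2u + v into the integrand,

    13x y → -78u^2 - 91u v - 26v^2,

so the integral becomes

    ∬_R (-78u^2 - 91u v - 26v^2) · |J| du dv = ∫_0^3 ∫_0^3 (-78u^2 - 91u v - 26v^2) dv du.

Inner (v): -234u^2 - 819u/2 - 234.
Outer (u): -18603/4.

Therefore ∬_D (13x y) dx dy = -18603/4.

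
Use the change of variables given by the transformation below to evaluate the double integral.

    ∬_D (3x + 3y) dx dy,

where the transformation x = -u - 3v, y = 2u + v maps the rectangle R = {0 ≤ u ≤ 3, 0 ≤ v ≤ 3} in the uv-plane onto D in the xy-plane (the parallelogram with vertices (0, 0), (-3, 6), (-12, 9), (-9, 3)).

Compute the Jacobian determinant of (x, y) with respect to (u, v):

    ∂(x,y)/∂(u,v) = | -1  -3 | = (-1)(1) - (-3)(2) = 5.
                   | 2  1 |

Its absolute value is |J| = 5 (the area scaling factor).

Substituting x = -u - 3v, y = 2u + v into the integrand,

    3x + 3y → 3u - 6v,

so the integral becomes

    ∬_R (3u - 6v) · |J| du dv = ∫_0^3 ∫_0^3 (15u - 30v) dv du.

Inner (v): 45u - 135.
Outer (u): -405/2.

Therefore ∬_D (3x + 3y) dx dy = -405/2.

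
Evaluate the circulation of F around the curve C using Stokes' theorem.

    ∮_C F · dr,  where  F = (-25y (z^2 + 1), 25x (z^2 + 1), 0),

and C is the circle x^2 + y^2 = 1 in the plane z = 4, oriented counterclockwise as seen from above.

Let S be the flat disk x^2 + y^2 ≤ 1 in the plane z = 4, with upward unit normal n̂ = ẑ. By Stokes' theorem,

    ∮_C F · dr = ∬_S (∇ × F) · n̂ dS = ∬_D (curl F)_z dA,

where D is the disk x^2 + y^2 ≤ 1.

Compute the curl of F = (-25y (z^2 + 1), 25x (z^2 + 1), 0):
    (∇ × F)_x = ∂F_z/∂y - ∂F_y/∂z = -50x z,
    (∇ × F)_y = ∂F_x/∂z - ∂F_z/∂x = -50y z,
    (∇ × F)_z = ∂F_y/∂x - ∂F_x/∂y = 50z^2 + 50.

On z = 4, (curl F)_z = 850.

Convert to polar (x = r cos θ, y = r sin θ, dA = r dr dθ); the integrand becomes 850, so

    ∬_D (curl F)_z dA = ∫_0^{2π} ∫_0^{1} (850) · r dr dθ.

Inner (r from 0 to 1): 425.
Outer (θ from 0 to 2π): 850π.

Therefore ∮_C F · dr = 850π.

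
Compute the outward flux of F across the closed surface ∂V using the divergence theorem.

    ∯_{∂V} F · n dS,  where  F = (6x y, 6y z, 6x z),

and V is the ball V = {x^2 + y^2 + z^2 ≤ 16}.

By the divergence theorem,

    ∯_{∂V} F · n dS = ∭_V (∇ · F) dV.

Compute the divergence:
    ∇ · F = ∂F_x/∂x + ∂F_y/∂y + ∂F_z/∂z = 6y + 6z + 6x = 6x + 6y + 6z.

In spherical coordinates, x = ρ sin(φ) cos(θ), y = ρ sin(φ) sin(θ), z = ρ cos(φ), dV = ρ^2 sin(φ) dρ dφ dθ, with 0 ≤ ρ ≤ 4, 0 ≤ φ ≤ π, 0 ≤ θ ≤ 2π.

The integrand, after substitution and multiplying by the volume element, becomes (6ρ (sqrt(2)sin(φ)sin(θ + π/4) + cos(φ))) · ρ^2 sin(φ), so

    ∭_V (∇·F) dV = ∫_0^{2π} ∫_0^{π} ∫_0^{4} (6ρ (sqrt(2)sin(φ)sin(θ + π/4) + cos(φ))) · ρ^2 sin(φ) dρ dφ dθ.

Inner (ρ from 0 to 4): 384(sqrt(2)sin(φ)sin(θ + π/4) + cos(φ))sin(φ).
Middle (φ from 0 to π): 192sqrt(2)π sin(θ + π/4).
Outer (θ from 0 to 2π): 0.

Therefore ∯_{∂V} F · n dS = 0.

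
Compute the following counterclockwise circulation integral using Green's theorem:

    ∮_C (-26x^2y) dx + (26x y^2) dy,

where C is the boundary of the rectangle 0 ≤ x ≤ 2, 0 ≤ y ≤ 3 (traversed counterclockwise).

Green's theorem converts the closed line integral into a double integral over the enclosed region D:

    ∮_C P dx + Q dy = ∬_D (∂Q/∂x - ∂P/∂y) dA.

Here P = -26x^2y, Q = 26x y^2, so

    ∂Q/∂x = 26y^2,    ∂P/∂y = -26x^2,
    ∂Q/∂x - ∂P/∂y = 26x^2 + 26y^2.

D is the region 0 ≤ x ≤ 2, 0 ≤ y ≤ 3. Evaluating the double integral:

    ∬_D (26x^2 + 26y^2) dA = ∫_0^{2} ∫_0^{3} (26x^2 + 26y^2) dy dx.

Inner (y from 0 to 3): 78x^2 + 234.
Outer (x from 0 to 2): 676.

Therefore ∮_C P dx + Q dy = 676.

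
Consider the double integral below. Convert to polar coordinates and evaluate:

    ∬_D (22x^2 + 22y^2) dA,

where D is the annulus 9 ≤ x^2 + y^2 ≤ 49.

The region D is 3 ≤ r ≤ 7, 0 ≤ θ ≤ 2π in polar coordinates, where x = r cos(θ), y = r sin(θ), and dA = r dr dθ.

Under the substitution, the integrand becomes 22r^2, so

    ∬_D (22x^2 + 22y^2) dA = ∫_{0}^{2π} ∫_{3}^{7} (22r^2) · r dr dθ.

Inner integral (in r): ∫_{3}^{7} (22r^2) · r dr = 12760.

Outer integral (in θ): ∫_{0}^{2π} (12760) dθ = 25520π.

Therefore ∬_D (22x^2 + 22y^2) dA = 25520π.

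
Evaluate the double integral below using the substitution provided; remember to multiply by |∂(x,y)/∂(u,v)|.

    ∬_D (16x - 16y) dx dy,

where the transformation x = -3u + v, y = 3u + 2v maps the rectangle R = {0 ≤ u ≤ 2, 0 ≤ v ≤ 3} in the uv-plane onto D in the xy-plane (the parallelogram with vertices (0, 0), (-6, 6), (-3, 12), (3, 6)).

Compute the Jacobian determinant of (x, y) with respect to (u, v):

    ∂(x,y)/∂(u,v) = | -3  1 | = (-3)(2) - (1)(3) = -9.
                   | 3  2 |

Its absolute value is |J| = 9 (the area scaling factor).

Substituting x = -3u + v, y = 3u + 2v into the integrand,

    16x - 16y → -96u - 16v,

so the integral becomes

    ∬_R (-96u - 16v) · |J| du dv = ∫_0^2 ∫_0^3 (-864u - 144v) dv du.

Inner (v): -2592u - 648.
Outer (u): -6480.

Therefore ∬_D (16x - 16y) dx dy = -6480.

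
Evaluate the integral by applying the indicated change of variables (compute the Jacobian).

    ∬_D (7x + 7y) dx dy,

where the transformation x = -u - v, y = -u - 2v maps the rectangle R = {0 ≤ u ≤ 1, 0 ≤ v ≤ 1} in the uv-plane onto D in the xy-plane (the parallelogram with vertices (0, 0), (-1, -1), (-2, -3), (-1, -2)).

Compute the Jacobian determinant of (x, y) with respect to (u, v):

    ∂(x,y)/∂(u,v) = | -1  -1 | = (-1)(-2) - (-1)(-1) = 1.
                   | -1  -2 |

Its absolute value is |J| = 1 (the area scaling factor).

Substituting x = -u - v, y = -u - 2v into the integrand,

    7x + 7y → -14u - 21v,

so the integral becomes

    ∬_R (-14u - 21v) · |J| du dv = ∫_0^1 ∫_0^1 (-14u - 21v) dv du.

Inner (v): -14u - 21/2.
Outer (u): -35/2.

Therefore ∬_D (7x + 7y) dx dy = -35/2.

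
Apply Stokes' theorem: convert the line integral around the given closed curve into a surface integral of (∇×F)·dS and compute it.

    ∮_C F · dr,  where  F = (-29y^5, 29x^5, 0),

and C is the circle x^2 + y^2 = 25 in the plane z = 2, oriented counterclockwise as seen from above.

Let S be the flat disk x^2 + y^2 ≤ 25 in the plane z = 2, with upward unit normal n̂ = ẑ. By Stokes' theorem,

    ∮_C F · dr = ∬_S (∇ × F) · n̂ dS = ∬_D (curl F)_z dA,

where D is the disk x^2 + y^2 ≤ 25.

Compute the curl of F = (-29y^5, 29x^5, 0):
    (∇ × F)_x = ∂F_z/∂y - ∂F_y/∂z = 0,
    (∇ × F)_y = ∂F_x/∂z - ∂F_z/∂x = 0,
    (∇ × F)_z = ∂F_y/∂x - ∂F_x/∂y = 145x^4 + 145y^4.

On z = 2, (curl F)_z = 145x^4 + 145y^4.

Convert to polar (x = r cos θ, y = r sin θ, dA = r dr dθ); the integrand becomes 145r^4(sin(θ)^4 + cos(θ)^4), so

    ∬_D (curl F)_z dA = ∫_0^{2π} ∫_0^{5} (145r^4(sin(θ)^4 + cos(θ)^4)) · r dr dθ.

Inner (r from 0 to 5): 2265625sin(θ)^4/6 + 2265625cos(θ)^4/6.
Outer (θ from 0 to 2π): 2265625π/4.

Therefore ∮_C F · dr = 2265625π/4.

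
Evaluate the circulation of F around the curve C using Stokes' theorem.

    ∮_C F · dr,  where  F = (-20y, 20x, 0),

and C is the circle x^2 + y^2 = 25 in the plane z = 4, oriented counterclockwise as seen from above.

Let S be the flat disk x^2 + y^2 ≤ 25 in the plane z = 4, with upward unit normal n̂ = ẑ. By Stokes' theorem,

    ∮_C F · dr = ∬_S (∇ × F) · n̂ dS = ∬_D (curl F)_z dA,

where D is the disk x^2 + y^2 ≤ 25.

Compute the curl of F = (-20y, 20x, 0):
    (∇ × F)_x = ∂F_z/∂y - ∂F_y/∂z = 0,
    (∇ × F)_y = ∂F_x/∂z - ∂F_z/∂x = 0,
    (∇ × F)_z = ∂F_y/∂x - ∂F_x/∂y = 40.

On z = 4, (curl F)_z = 40.

Convert to polar (x = r cos θ, y = r sin θ, dA = r dr dθ); the integrand becomes 40, so

    ∬_D (curl F)_z dA = ∫_0^{2π} ∫_0^{5} (40) · r dr dθ.

Inner (r from 0 to 5): 500.
Outer (θ from 0 to 2π): 1000π.

Therefore ∮_C F · dr = 1000π.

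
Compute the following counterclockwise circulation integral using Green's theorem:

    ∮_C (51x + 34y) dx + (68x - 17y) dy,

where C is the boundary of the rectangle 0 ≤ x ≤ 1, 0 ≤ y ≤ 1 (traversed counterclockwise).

Green's theorem converts the closed line integral into a double integral over the enclosed region D:

    ∮_C P dx + Q dy = ∬_D (∂Q/∂x - ∂P/∂y) dA.

Here P = 51x + 34y, Q = 68x - 17y, so

    ∂Q/∂x = 68,    ∂P/∂y = 34,
    ∂Q/∂x - ∂P/∂y = 34.

D is the region 0 ≤ x ≤ 1, 0 ≤ y ≤ 1. Evaluating the double integral:

    ∬_D (34) dA = ∫_0^{1} ∫_0^{1} (34) dy dx.

Inner (y from 0 to 1): 34.
Outer (x from 0 to 1): 34.

Therefore ∮_C P dx + Q dy = 34.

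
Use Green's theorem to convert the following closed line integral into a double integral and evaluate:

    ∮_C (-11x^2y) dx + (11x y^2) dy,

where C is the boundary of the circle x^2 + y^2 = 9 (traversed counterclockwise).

Green's theorem converts the closed line integral into a double integral over the enclosed region D:

    ∮_C P dx + Q dy = ∬_D (∂Q/∂x - ∂P/∂y) dA.

Here P = -11x^2y, Q = 11x y^2, so

    ∂Q/∂x = 11y^2,    ∂P/∂y = -11x^2,
    ∂Q/∂x - ∂P/∂y = 11x^2 + 11y^2.

D is the region x^2 + y^2 ≤ 9. Evaluating the double integral:

In polar coordinates (x = r cos θ, y = r sin θ, dA = r dr dθ) the integrand becomes 11r^2, so

    ∬_D (11x^2 + 11y^2) dA = ∫_0^{2π} ∫_0^{3} (11r^2) · r dr dθ.

Inner (r from 0 to 3): 891/4.
Outer (θ from 0 to 2π): 891π/2.

Therefore ∮_C P dx + Q dy = 891π/2.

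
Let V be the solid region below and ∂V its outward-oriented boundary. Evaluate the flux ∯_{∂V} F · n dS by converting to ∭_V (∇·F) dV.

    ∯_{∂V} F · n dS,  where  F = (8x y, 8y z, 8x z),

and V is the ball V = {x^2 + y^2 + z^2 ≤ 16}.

By the divergence theorem,

    ∯_{∂V} F · n dS = ∭_V (∇ · F) dV.

Compute the divergence:
    ∇ · F = ∂F_x/∂x + ∂F_y/∂y + ∂F_z/∂z = 8y + 8z + 8x = 8x + 8y + 8z.

In spherical coordinates, x = ρ sin(φ) cos(θ), y = ρ sin(φ) sin(θ), z = ρ cos(φ), dV = ρ^2 sin(φ) dρ dφ dθ, with 0 ≤ ρ ≤ 4, 0 ≤ φ ≤ π, 0 ≤ θ ≤ 2π.

The integrand, after substitution and multiplying by the volume element, becomes (8ρ (sqrt(2)sin(φ)sin(θ + π/4) + cos(φ))) · ρ^2 sin(φ), so

    ∭_V (∇·F) dV = ∫_0^{2π} ∫_0^{π} ∫_0^{4} (8ρ (sqrt(2)sin(φ)sin(θ + π/4) + cos(φ))) · ρ^2 sin(φ) dρ dφ dθ.

Inner (ρ from 0 to 4): 512(sqrt(2)sin(φ)sin(θ + π/4) + cos(φ))sin(φ).
Middle (φ from 0 to π): 256sqrt(2)π sin(θ + π/4).
Outer (θ from 0 to 2π): 0.

Therefore ∯_{∂V} F · n dS = 0.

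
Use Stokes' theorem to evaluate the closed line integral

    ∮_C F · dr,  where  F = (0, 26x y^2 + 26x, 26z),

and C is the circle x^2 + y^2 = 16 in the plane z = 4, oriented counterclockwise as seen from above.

Let S be the flat disk x^2 + y^2 ≤ 16 in the plane z = 4, with upward unit normal n̂ = ẑ. By Stokes' theorem,

    ∮_C F · dr = ∬_S (∇ × F) · n̂ dS = ∬_D (curl F)_z dA,

where D is the disk x^2 + y^2 ≤ 16.

Compute the curl of F = (0, 26x y^2 + 26x, 26z):
    (∇ × F)_x = ∂F_z/∂y - ∂F_y/∂z = 0,
    (∇ × F)_y = ∂F_x/∂z - ∂F_z/∂x = 0,
    (∇ × F)_z = ∂F_y/∂x - ∂F_x/∂y = 26y^2 + 26.

On z = 4, (curl F)_z = 26y^2 + 26.

Convert to polar (x = r cos θ, y = r sin θ, dA = r dr dθ); the integrand becomes 26r^2sin(θ)^2 + 26, so

    ∬_D (curl F)_z dA = ∫_0^{2π} ∫_0^{4} (26r^2sin(θ)^2 + 26) · r dr dθ.

Inner (r from 0 to 4): 1664sin(θ)^2 + 208.
Outer (θ from 0 to 2π): 2080π.

Therefore ∮_C F · dr = 2080π.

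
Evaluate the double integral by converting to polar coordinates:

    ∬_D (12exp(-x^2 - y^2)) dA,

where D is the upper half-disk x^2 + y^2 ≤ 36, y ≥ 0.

The region D is 0 ≤ r ≤ 6, 0 ≤ θ ≤ π in polar coordinates, where x = r cos(θ), y = r sin(θ), and dA = r dr dθ.

Under the substitution, the integrand becomes 12exp(-r^2), so

    ∬_D (12exp(-x^2 - y^2)) dA = ∫_{0}^{π} ∫_{0}^{6} (12exp(-r^2)) · r dr dθ.

Inner integral (in r): ∫_{0}^{6} (12exp(-r^2)) · r dr = 6 - 6exp(-36).

Outer integral (in θ): ∫_{0}^{π} (6 - 6exp(-36)) dθ = -6π exp(-36) + 6π.

Therefore ∬_D (12exp(-x^2 - y^2)) dA = -6π exp(-36) + 6π.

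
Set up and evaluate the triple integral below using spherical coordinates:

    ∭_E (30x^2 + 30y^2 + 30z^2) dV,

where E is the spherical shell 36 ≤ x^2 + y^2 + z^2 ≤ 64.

In spherical coordinates, x = ρ sin(φ) cos(θ), y = ρ sin(φ) sin(θ), z = ρ cos(φ), and dV = ρ^2 sin(φ) dρ dφ dθ.

The integrand becomes 30ρ^2, so

    ∭_E (30x^2 + 30y^2 + 30z^2) dV = ∫_{0}^{2π} ∫_{0}^{π} ∫_{6}^{8} (30ρ^2) · ρ^2 sin(φ) dρ dφ dθ.

Inner (ρ): 149952sin(φ).
Middle (φ): 299904.
Outer (θ): 599808π.

Therefore the triple integral equals 599808π.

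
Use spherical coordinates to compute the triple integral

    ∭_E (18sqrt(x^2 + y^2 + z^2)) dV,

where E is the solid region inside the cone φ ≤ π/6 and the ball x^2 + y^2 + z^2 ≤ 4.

In spherical coordinates, x = ρ sin(φ) cos(θ), y = ρ sin(φ) sin(θ), z = ρ cos(φ), and dV = ρ^2 sin(φ) dρ dφ dθ.

The integrand becomes 18ρ, so

    ∭_E (18sqrt(x^2 + y^2 + z^2)) dV = ∫_{0}^{2π} ∫_{0}^{π/6} ∫_{0}^{2} (18ρ) · ρ^2 sin(φ) dρ dφ dθ.

Inner (ρ): 72sin(φ).
Middle (φ): 72 - 36sqrt(3).
Outer (θ): 72π (2 - sqrt(3)).

Therefore the triple integral equals 72π (2 - sqrt(3)).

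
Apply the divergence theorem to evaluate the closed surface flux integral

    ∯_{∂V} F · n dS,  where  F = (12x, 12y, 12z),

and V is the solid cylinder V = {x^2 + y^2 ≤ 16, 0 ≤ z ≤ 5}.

By the divergence theorem,

    ∯_{∂V} F · n dS = ∭_V (∇ · F) dV.

Compute the divergence:
    ∇ · F = ∂F_x/∂x + ∂F_y/∂y + ∂F_z/∂z = 12 + 12 + 12 = 36.

In cylindrical coordinates, x = r cos(θ), y = r sin(θ), z = z, dV = r dr dθ dz, with 0 ≤ r ≤ 4, 0 ≤ θ ≤ 2π, 0 ≤ z ≤ 5.

The integrand, after substitution and multiplying by the volume element, becomes (36) · r, so

    ∭_V (∇·F) dV = ∫_0^{2π} ∫_0^{4} ∫_0^{5} (36) · r dz dr dθ.

Inner (z from 0 to 5): 180r.
Middle (r from 0 to 4): 1440.
Outer (θ from 0 to 2π): 2880π.

Therefore ∯_{∂V} F · n dS = 2880π.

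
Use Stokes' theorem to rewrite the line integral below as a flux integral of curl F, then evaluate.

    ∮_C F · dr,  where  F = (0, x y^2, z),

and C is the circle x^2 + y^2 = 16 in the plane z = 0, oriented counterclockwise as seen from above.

Let S be the flat disk x^2 + y^2 ≤ 16 in the plane z = 0, with upward unit normal n̂ = ẑ. By Stokes' theorem,

    ∮_C F · dr = ∬_S (∇ × F) · n̂ dS = ∬_D (curl F)_z dA,

where D is the disk x^2 + y^2 ≤ 16.

Compute the curl of F = (0, x y^2, z):
    (∇ × F)_x = ∂F_z/∂y - ∂F_y/∂z = 0,
    (∇ × F)_y = ∂F_x/∂z - ∂F_z/∂x = 0,
    (∇ × F)_z = ∂F_y/∂x - ∂F_x/∂y = y^2.

On z = 0, (curl F)_z = y^2.

Convert to polar (x = r cos θ, y = r sin θ, dA = r dr dθ); the integrand becomes r^2sin(θ)^2, so

    ∬_D (curl F)_z dA = ∫_0^{2π} ∫_0^{4} (r^2sin(θ)^2) · r dr dθ.

Inner (r from 0 to 4): 64sin(θ)^2.
Outer (θ from 0 to 2π): 64π.

Therefore ∮_C F · dr = 64π.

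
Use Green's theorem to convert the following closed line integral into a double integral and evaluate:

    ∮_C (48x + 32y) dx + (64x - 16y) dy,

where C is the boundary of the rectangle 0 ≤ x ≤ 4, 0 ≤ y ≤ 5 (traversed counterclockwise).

Green's theorem converts the closed line integral into a double integral over the enclosed region D:

    ∮_C P dx + Q dy = ∬_D (∂Q/∂x - ∂P/∂y) dA.

Here P = 48x + 32y, Q = 64x - 16y, so

    ∂Q/∂x = 64,    ∂P/∂y = 32,
    ∂Q/∂x - ∂P/∂y = 32.

D is the region 0 ≤ x ≤ 4, 0 ≤ y ≤ 5. Evaluating the double integral:

    ∬_D (32) dA = ∫_0^{4} ∫_0^{5} (32) dy dx.

Inner (y from 0 to 5): 160.
Outer (x from 0 to 4): 640.

Therefore ∮_C P dx + Q dy = 640.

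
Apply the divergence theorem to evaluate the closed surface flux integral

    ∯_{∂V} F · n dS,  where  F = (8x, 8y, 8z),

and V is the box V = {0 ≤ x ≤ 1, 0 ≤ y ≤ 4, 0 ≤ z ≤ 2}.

By the divergence theorem,

    ∯_{∂V} F · n dS = ∭_V (∇ · F) dV.

Compute the divergence:
    ∇ · F = ∂F_x/∂x + ∂F_y/∂y + ∂F_z/∂z = 8 + 8 + 8 = 24.

V is a rectangular box, so dV = dx dy dz with 0 ≤ x ≤ 1, 0 ≤ y ≤ 4, 0 ≤ z ≤ 2.

Integrate (24) over V as an iterated integral:

    ∭_V (∇·F) dV = ∫_0^{1} ∫_0^{4} ∫_0^{2} (24) dz dy dx.

Inner (z from 0 to 2): 48.
Middle (y from 0 to 4): 192.
Outer (x from 0 to 1): 192.

Therefore ∯_{∂V} F · n dS = 192.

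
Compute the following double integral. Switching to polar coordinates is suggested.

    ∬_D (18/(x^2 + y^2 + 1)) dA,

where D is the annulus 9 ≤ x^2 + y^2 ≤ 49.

The region D is 3 ≤ r ≤ 7, 0 ≤ θ ≤ 2π in polar coordinates, where x = r cos(θ), y = r sin(θ), and dA = r dr dθ.

Under the substitution, the integrand becomes 18/(r^2 + 1), so

    ∬_D (18/(x^2 + y^2 + 1)) dA = ∫_{0}^{2π} ∫_{3}^{7} (18/(r^2 + 1)) · r dr dθ.

Inner integral (in r): ∫_{3}^{7} (18/(r^2 + 1)) · r dr = log(1953125).

Outer integral (in θ): ∫_{0}^{2π} (log(1953125)) dθ = 18π log(5).

Therefore ∬_D (18/(x^2 + y^2 + 1)) dA = 18π log(5).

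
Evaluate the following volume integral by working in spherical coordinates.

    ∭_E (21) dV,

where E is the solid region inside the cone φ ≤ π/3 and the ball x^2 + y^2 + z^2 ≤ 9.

In spherical coordinates, x = ρ sin(φ) cos(θ), y = ρ sin(φ) sin(θ), z = ρ cos(φ), and dV = ρ^2 sin(φ) dρ dφ dθ.

The integrand becomes 21, so

    ∭_E (21) dV = ∫_{0}^{2π} ∫_{0}^{π/3} ∫_{0}^{3} (21) · ρ^2 sin(φ) dρ dφ dθ.

Inner (ρ): 189sin(φ).
Middle (φ): 189/2.
Outer (θ): 189π.

Therefore the triple integral equals 189π.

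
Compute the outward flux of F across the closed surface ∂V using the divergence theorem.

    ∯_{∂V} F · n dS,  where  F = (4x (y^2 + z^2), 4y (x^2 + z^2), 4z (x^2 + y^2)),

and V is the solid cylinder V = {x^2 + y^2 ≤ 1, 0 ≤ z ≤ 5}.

By the divergence theorem,

    ∯_{∂V} F · n dS = ∭_V (∇ · F) dV.

Compute the divergence:
    ∇ · F = ∂F_x/∂x + ∂F_y/∂y + ∂F_z/∂z = 4y^2 + 4z^2 + 4x^2 + 4z^2 + 4x^2 + 4y^2 = 8x^2 + 8y^2 + 8z^2.

In cylindrical coordinates, x = r cos(θ), y = r sin(θ), z = z, dV = r dr dθ dz, with 0 ≤ r ≤ 1, 0 ≤ θ ≤ 2π, 0 ≤ z ≤ 5.

The integrand, after substitution and multiplying by the volume element, becomes (8r^2 + 8z^2) · r, so

    ∭_V (∇·F) dV = ∫_0^{2π} ∫_0^{1} ∫_0^{5} (8r^2 + 8z^2) · r dz dr dθ.

Inner (z from 0 to 5): 40r (r^2 + 25/3).
Middle (r from 0 to 1): 530/3.
Outer (θ from 0 to 2π): 1060π/3.

Therefore ∯_{∂V} F · n dS = 1060π/3.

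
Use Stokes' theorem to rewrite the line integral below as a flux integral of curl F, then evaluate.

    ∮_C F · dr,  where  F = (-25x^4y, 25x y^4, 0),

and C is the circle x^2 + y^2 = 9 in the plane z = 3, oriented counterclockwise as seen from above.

Let S be the flat disk x^2 + y^2 ≤ 9 in the plane z = 3, with upward unit normal n̂ = ẑ. By Stokes' theorem,

    ∮_C F · dr = ∬_S (∇ × F) · n̂ dS = ∬_D (curl F)_z dA,

where D is the disk x^2 + y^2 ≤ 9.

Compute the curl of F = (-25x^4y, 25x y^4, 0):
    (∇ × F)_x = ∂F_z/∂y - ∂F_y/∂z = 0,
    (∇ × F)_y = ∂F_x/∂z - ∂F_z/∂x = 0,
    (∇ × F)_z = ∂F_y/∂x - ∂F_x/∂y = 25x^4 + 25y^4.

On z = 3, (curl F)_z = 25x^4 + 25y^4.

Convert to polar (x = r cos θ, y = r sin θ, dA = r dr dθ); the integrand becomes 25r^4(sin(θ)^4 + cos(θ)^4), so

    ∬_D (curl F)_z dA = ∫_0^{2π} ∫_0^{3} (25r^4(sin(θ)^4 + cos(θ)^4)) · r dr dθ.

Inner (r from 0 to 3): 6075sin(θ)^4/2 + 6075cos(θ)^4/2.
Outer (θ from 0 to 2π): 18225π/4.

Therefore ∮_C F · dr = 18225π/4.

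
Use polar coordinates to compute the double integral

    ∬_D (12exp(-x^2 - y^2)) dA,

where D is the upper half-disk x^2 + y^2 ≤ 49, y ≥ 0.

The region D is 0 ≤ r ≤ 7, 0 ≤ θ ≤ π in polar coordinates, where x = r cos(θ), y = r sin(θ), and dA = r dr dθ.

Under the substitution, the integrand becomes 12exp(-r^2), so

    ∬_D (12exp(-x^2 - y^2)) dA = ∫_{0}^{π} ∫_{0}^{7} (12exp(-r^2)) · r dr dθ.

Inner integral (in r): ∫_{0}^{7} (12exp(-r^2)) · r dr = 6 - 6exp(-49).

Outer integral (in θ): ∫_{0}^{π} (6 - 6exp(-49)) dθ = -6π exp(-49) + 6π.

Therefore ∬_D (12exp(-x^2 - y^2)) dA = -6π exp(-49) + 6π.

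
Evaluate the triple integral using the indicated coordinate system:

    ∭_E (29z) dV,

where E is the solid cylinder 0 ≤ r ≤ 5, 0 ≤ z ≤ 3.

In cylindrical coordinates, x = r cos(θ), y = r sin(θ), z = z, and dV = r dr dθ dz.

The integrand becomes 29z, so

    ∭_E (29z) dV = ∫_{0}^{2π} ∫_{0}^{5} ∫_{0}^{3} (29z) · r dz dr dθ.

Inner (z): 261r/2.
Middle (r from 0 to 5): 6525/4.
Outer (θ): 6525π/2.

Therefore the triple integral equals 6525π/2.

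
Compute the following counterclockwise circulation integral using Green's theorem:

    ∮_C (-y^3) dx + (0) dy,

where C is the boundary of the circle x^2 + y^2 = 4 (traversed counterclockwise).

Green's theorem converts the closed line integral into a double integral over the enclosed region D:

    ∮_C P dx + Q dy = ∬_D (∂Q/∂x - ∂P/∂y) dA.

Here P = -y^3, Q = 0, so

    ∂Q/∂x = 0,    ∂P/∂y = -3y^2,
    ∂Q/∂x - ∂P/∂y = 3y^2.

D is the region x^2 + y^2 ≤ 4. Evaluating the double integral:

In polar coordinates (x = r cos θ, y = r sin θ, dA = r dr dθ) the integrand becomes 3r^2sin(θ)^2, so

    ∬_D (3y^2) dA = ∫_0^{2π} ∫_0^{2} (3r^2sin(θ)^2) · r dr dθ.

Inner (r from 0 to 2): 12sin(θ)^2.
Outer (θ from 0 to 2π): 12π.

Therefore ∮_C P dx + Q dy = 12π.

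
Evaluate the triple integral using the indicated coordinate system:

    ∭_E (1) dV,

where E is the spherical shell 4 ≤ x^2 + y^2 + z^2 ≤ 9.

In spherical coordinates, x = ρ sin(φ) cos(θ), y = ρ sin(φ) sin(θ), z = ρ cos(φ), and dV = ρ^2 sin(φ) dρ dφ dθ.

The integrand becomes 1, so

    ∭_E (1) dV = ∫_{0}^{2π} ∫_{0}^{π} ∫_{2}^{3} (1) · ρ^2 sin(φ) dρ dφ dθ.

Inner (ρ): 19sin(φ)/3.
Middle (φ): 38/3.
Outer (θ): 76π/3.

Therefore the triple integral equals 76π/3.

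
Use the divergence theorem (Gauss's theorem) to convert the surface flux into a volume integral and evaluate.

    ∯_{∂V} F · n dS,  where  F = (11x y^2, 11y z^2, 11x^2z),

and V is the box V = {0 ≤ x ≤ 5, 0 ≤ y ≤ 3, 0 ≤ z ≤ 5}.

By the divergence theorem,

    ∯_{∂V} F · n dS = ∭_V (∇ · F) dV.

Compute the divergence:
    ∇ · F = ∂F_x/∂x + ∂F_y/∂y + ∂F_z/∂z = 11y^2 + 11z^2 + 11x^2 = 11x^2 + 11y^2 + 11z^2.

V is a rectangular box, so dV = dx dy dz with 0 ≤ x ≤ 5, 0 ≤ y ≤ 3, 0 ≤ z ≤ 5.

Integrate (11x^2 + 11y^2 + 11z^2) over V as an iterated integral:

    ∭_V (∇·F) dV = ∫_0^{5} ∫_0^{3} ∫_0^{5} (11x^2 + 11y^2 + 11z^2) dz dy dx.

Inner (z from 0 to 5): 55x^2 + 55y^2 + 1375/3.
Middle (y from 0 to 3): 165x^2 + 1870.
Outer (x from 0 to 5): 16225.

Therefore ∯_{∂V} F · n dS = 16225.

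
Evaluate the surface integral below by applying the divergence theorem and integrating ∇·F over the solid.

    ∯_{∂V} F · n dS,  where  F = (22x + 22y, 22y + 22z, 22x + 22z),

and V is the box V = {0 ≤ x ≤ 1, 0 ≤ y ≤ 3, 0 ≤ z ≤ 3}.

By the divergence theorem,

    ∯_{∂V} F · n dS = ∭_V (∇ · F) dV.

Compute the divergence:
    ∇ · F = ∂F_x/∂x + ∂F_y/∂y + ∂F_z/∂z = 22 + 22 + 22 = 66.

V is a rectangular box, so dV = dx dy dz with 0 ≤ x ≤ 1, 0 ≤ y ≤ 3, 0 ≤ z ≤ 3.

Integrate (66) over V as an iterated integral:

    ∭_V (∇·F) dV = ∫_0^{1} ∫_0^{3} ∫_0^{3} (66) dz dy dx.

Inner (z from 0 to 3): 198.
Middle (y from 0 to 3): 594.
Outer (x from 0 to 1): 594.

Therefore ∯_{∂V} F · n dS = 594.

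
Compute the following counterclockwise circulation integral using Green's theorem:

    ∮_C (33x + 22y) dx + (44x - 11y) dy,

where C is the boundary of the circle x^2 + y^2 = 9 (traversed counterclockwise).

Green's theorem converts the closed line integral into a double integral over the enclosed region D:

    ∮_C P dx + Q dy = ∬_D (∂Q/∂x - ∂P/∂y) dA.

Here P = 33x + 22y, Q = 44x - 11y, so

    ∂Q/∂x = 44,    ∂P/∂y = 22,
    ∂Q/∂x - ∂P/∂y = 22.

D is the region x^2 + y^2 ≤ 9. Evaluating the double integral:

In polar coordinates (x = r cos θ, y = r sin θ, dA = r dr dθ) the integrand becomes 22, so

    ∬_D (22) dA = ∫_0^{2π} ∫_0^{3} (22) · r dr dθ.

Inner (r from 0 to 3): 99.
Outer (θ from 0 to 2π): 198π.

Therefore ∮_C P dx + Q dy = 198π.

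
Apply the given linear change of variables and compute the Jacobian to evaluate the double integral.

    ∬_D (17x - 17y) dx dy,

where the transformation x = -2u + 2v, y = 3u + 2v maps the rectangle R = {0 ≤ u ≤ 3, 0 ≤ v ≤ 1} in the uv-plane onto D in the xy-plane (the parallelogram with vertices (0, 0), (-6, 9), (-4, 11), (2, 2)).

Compute the Jacobian determinant of (x, y) with respect to (u, v):

    ∂(x,y)/∂(u,v) = | -2  2 | = (-2)(2) - (2)(3) = -10.
                   | 3  2 |

Its absolute value is |J| = 10 (the area scaling factor).

Substituting x = -2u + 2v, y = 3u + 2v into the integrand,

    17x - 17y → -85u,

so the integral becomes

    ∬_R (-85u) · |J| du dv = ∫_0^3 ∫_0^1 (-850u) dv du.

Inner (v): -850u.
Outer (u): -3825.

Therefore ∬_D (17x - 17y) dx dy = -3825.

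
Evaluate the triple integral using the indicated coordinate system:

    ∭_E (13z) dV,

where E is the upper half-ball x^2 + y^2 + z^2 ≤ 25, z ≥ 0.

In spherical coordinates, x = ρ sin(φ) cos(θ), y = ρ sin(φ) sin(θ), z = ρ cos(φ), and dV = ρ^2 sin(φ) dρ dφ dθ.

The integrand becomes 13ρ cos(φ), so

    ∭_E (13z) dV = ∫_{0}^{2π} ∫_{0}^{π/2} ∫_{0}^{5} (13ρ cos(φ)) · ρ^2 sin(φ) dρ dφ dθ.

Inner (ρ): 8125sin(2φ)/8.
Middle (φ): 8125/8.
Outer (θ): 8125π/4.

Therefore the triple integral equals 8125π/4.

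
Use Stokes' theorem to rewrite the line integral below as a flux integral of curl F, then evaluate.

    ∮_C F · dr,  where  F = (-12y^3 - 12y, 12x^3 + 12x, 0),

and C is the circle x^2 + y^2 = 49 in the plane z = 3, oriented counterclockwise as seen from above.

Let S be the flat disk x^2 + y^2 ≤ 49 in the plane z = 3, with upward unit normal n̂ = ẑ. By Stokes' theorem,

    ∮_C F · dr = ∬_S (∇ × F) · n̂ dS = ∬_D (curl F)_z dA,

where D is the disk x^2 + y^2 ≤ 49.

Compute the curl of F = (-12y^3 - 12y, 12x^3 + 12x, 0):
    (∇ × F)_x = ∂F_z/∂y - ∂F_y/∂z = 0,
    (∇ × F)_y = ∂F_x/∂z - ∂F_z/∂x = 0,
    (∇ × F)_z = ∂F_y/∂x - ∂F_x/∂y = 36x^2 + 36y^2 + 24.

On z = 3, (curl F)_z = 36x^2 + 36y^2 + 24.

Convert to polar (x = r cos θ, y = r sin θ, dA = r dr dθ); the integrand becomes 36r^2 + 24, so

    ∬_D (curl F)_z dA = ∫_0^{2π} ∫_0^{7} (36r^2 + 24) · r dr dθ.

Inner (r from 0 to 7): 22197.
Outer (θ from 0 to 2π): 44394π.

Therefore ∮_C F · dr = 44394π.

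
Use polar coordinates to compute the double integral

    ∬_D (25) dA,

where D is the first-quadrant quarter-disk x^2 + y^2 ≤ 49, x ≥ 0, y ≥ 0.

The region D is 0 ≤ r ≤ 7, 0 ≤ θ ≤ π/2 in polar coordinates, where x = r cos(θ), y = r sin(θ), and dA = r dr dθ.

Under the substitution, the integrand becomes 25, so

    ∬_D (25) dA = ∫_{0}^{π/2} ∫_{0}^{7} (25) · r dr dθ.

Inner integral (in r): ∫_{0}^{7} (25) · r dr = 1225/2.

Outer integral (in θ): ∫_{0}^{π/2} (1225/2) dθ = 1225π/4.

Therefore ∬_D (25) dA = 1225π/4.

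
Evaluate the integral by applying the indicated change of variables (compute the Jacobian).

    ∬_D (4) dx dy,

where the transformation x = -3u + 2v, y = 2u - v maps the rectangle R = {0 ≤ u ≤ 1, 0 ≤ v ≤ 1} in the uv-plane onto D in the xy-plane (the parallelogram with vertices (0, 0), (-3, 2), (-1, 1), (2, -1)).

Compute the Jacobian determinant of (x, y) with respect to (u, v):

    ∂(x,y)/∂(u,v) = | -3  2 | = (-3)(-1) - (2)(2) = -1.
                   | 2  -1 |

Its absolute value is |J| = 1 (the area scaling factor).

Substituting x = -3u + 2v, y = 2u - v into the integrand,

    4 → 4,

so the integral becomes

    ∬_R (4) · |J| du dv = ∫_0^1 ∫_0^1 (4) dv du.

Inner (v): 4.
Outer (u): 4.

Therefore ∬_D (4) dx dy = 4.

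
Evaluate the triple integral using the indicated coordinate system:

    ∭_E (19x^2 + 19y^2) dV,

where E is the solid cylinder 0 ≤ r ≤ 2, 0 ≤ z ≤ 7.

In cylindrical coordinates, x = r cos(θ), y = r sin(θ), z = z, and dV = r dr dθ dz.

The integrand becomes 19r^2, so

    ∭_E (19x^2 + 19y^2) dV = ∫_{0}^{2π} ∫_{0}^{2} ∫_{0}^{7} (19r^2) · r dz dr dθ.

Inner (z): 133r^3.
Middle (r from 0 to 2): 532.
Outer (θ): 1064π.

Therefore the triple integral equals 1064π.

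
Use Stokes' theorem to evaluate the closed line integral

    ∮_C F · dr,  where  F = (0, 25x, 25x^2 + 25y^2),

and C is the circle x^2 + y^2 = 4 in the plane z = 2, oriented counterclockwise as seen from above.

Let S be the flat disk x^2 + y^2 ≤ 4 in the plane z = 2, with upward unit normal n̂ = ẑ. By Stokes' theorem,

    ∮_C F · dr = ∬_S (∇ × F) · n̂ dS = ∬_D (curl F)_z dA,

where D is the disk x^2 + y^2 ≤ 4.

Compute the curl of F = (0, 25x, 25x^2 + 25y^2):
    (∇ × F)_x = ∂F_z/∂y - ∂F_y/∂z = 50y,
    (∇ × F)_y = ∂F_x/∂z - ∂F_z/∂x = -50x,
    (∇ × F)_z = ∂F_y/∂x - ∂F_x/∂y = 25.

On z = 2, (curl F)_z = 25.

Convert to polar (x = r cos θ, y = r sin θ, dA = r dr dθ); the integrand becomes 25, so

    ∬_D (curl F)_z dA = ∫_0^{2π} ∫_0^{2} (25) · r dr dθ.

Inner (r from 0 to 2): 50.
Outer (θ from 0 to 2π): 100π.

Therefore ∮_C F · dr = 100π.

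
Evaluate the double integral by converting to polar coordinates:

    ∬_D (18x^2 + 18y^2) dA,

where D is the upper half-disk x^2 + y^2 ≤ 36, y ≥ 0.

The region D is 0 ≤ r ≤ 6, 0 ≤ θ ≤ π in polar coordinates, where x = r cos(θ), y = r sin(θ), and dA = r dr dθ.

Under the substitution, the integrand becomes 18r^2, so

    ∬_D (18x^2 + 18y^2) dA = ∫_{0}^{π} ∫_{0}^{6} (18r^2) · r dr dθ.

Inner integral (in r): ∫_{0}^{6} (18r^2) · r dr = 5832.

Outer integral (in θ): ∫_{0}^{π} (5832) dθ = 5832π.

Therefore ∬_D (18x^2 + 18y^2) dA = 5832π.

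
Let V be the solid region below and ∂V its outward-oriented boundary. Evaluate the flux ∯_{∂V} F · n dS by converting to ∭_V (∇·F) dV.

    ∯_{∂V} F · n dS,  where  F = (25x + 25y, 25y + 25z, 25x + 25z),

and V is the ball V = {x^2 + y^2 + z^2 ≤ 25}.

By the divergence theorem,

    ∯_{∂V} F · n dS = ∭_V (∇ · F) dV.

Compute the divergence:
    ∇ · F = ∂F_x/∂x + ∂F_y/∂y + ∂F_z/∂z = 25 + 25 + 25 = 75.

In spherical coordinates, x = ρ sin(φ) cos(θ), y = ρ sin(φ) sin(θ), z = ρ cos(φ), dV = ρ^2 sin(φ) dρ dφ dθ, with 0 ≤ ρ ≤ 5, 0 ≤ φ ≤ π, 0 ≤ θ ≤ 2π.

The integrand, after substitution and multiplying by the volume element, becomes (75) · ρ^2 sin(φ), so

    ∭_V (∇·F) dV = ∫_0^{2π} ∫_0^{π} ∫_0^{5} (75) · ρ^2 sin(φ) dρ dφ dθ.

Inner (ρ from 0 to 5): 3125sin(φ).
Middle (φ from 0 to π): 6250.
Outer (θ from 0 to 2π): 12500π.

Therefore ∯_{∂V} F · n dS = 12500π.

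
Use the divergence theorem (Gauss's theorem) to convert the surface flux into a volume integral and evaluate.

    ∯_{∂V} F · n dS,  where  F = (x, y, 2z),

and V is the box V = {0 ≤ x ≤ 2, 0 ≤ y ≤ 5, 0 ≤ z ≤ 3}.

By the divergence theorem,

    ∯_{∂V} F · n dS = ∭_V (∇ · F) dV.

Compute the divergence:
    ∇ · F = ∂F_x/∂x + ∂F_y/∂y + ∂F_z/∂z = 1 + 1 + 2 = 4.

V is a rectangular box, so dV = dx dy dz with 0 ≤ x ≤ 2, 0 ≤ y ≤ 5, 0 ≤ z ≤ 3.

Integrate (4) over V as an iterated integral:

    ∭_V (∇·F) dV = ∫_0^{2} ∫_0^{5} ∫_0^{3} (4) dz dy dx.

Inner (z from 0 to 3): 12.
Middle (y from 0 to 5): 60.
Outer (x from 0 to 2): 120.

Therefore ∯_{∂V} F · n dS = 120.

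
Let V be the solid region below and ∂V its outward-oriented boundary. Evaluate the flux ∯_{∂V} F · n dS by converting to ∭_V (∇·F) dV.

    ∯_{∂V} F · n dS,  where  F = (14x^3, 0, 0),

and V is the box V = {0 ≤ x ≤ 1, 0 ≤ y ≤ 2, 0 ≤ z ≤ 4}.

By the divergence theorem,

    ∯_{∂V} F · n dS = ∭_V (∇ · F) dV.

Compute the divergence:
    ∇ · F = ∂F_x/∂x + ∂F_y/∂y + ∂F_z/∂z = 42x^2 + 0 + 0 = 42x^2.

V is a rectangular box, so dV = dx dy dz with 0 ≤ x ≤ 1, 0 ≤ y ≤ 2, 0 ≤ z ≤ 4.

Integrate (42x^2) over V as an iterated integral:

    ∭_V (∇·F) dV = ∫_0^{1} ∫_0^{2} ∫_0^{4} (42x^2) dz dy dx.

Inner (z from 0 to 4): 168x^2.
Middle (y from 0 to 2): 336x^2.
Outer (x from 0 to 1): 112.

Therefore ∯_{∂V} F · n dS = 112.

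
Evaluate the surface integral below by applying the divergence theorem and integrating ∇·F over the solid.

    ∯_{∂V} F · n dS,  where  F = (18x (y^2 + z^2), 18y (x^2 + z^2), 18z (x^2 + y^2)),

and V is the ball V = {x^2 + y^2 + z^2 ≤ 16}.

By the divergence theorem,

    ∯_{∂V} F · n dS = ∭_V (∇ · F) dV.

Compute the divergence:
    ∇ · F = ∂F_x/∂x + ∂F_y/∂y + ∂F_z/∂z = 18y^2 + 18z^2 + 18x^2 + 18z^2 + 18x^2 + 18y^2 = 36x^2 + 36y^2 + 36z^2.

In spherical coordinates, x = ρ sin(φ) cos(θ), y = ρ sin(φ) sin(θ), z = ρ cos(φ), dV = ρ^2 sin(φ) dρ dφ dθ, with 0 ≤ ρ ≤ 4, 0 ≤ φ ≤ π, 0 ≤ θ ≤ 2π.

The integrand, after substitution and multiplying by the volume element, becomes (36ρ^2) · ρ^2 sin(φ), so

    ∭_V (∇·F) dV = ∫_0^{2π} ∫_0^{π} ∫_0^{4} (36ρ^2) · ρ^2 sin(φ) dρ dφ dθ.

Inner (ρ from 0 to 4): 36864sin(φ)/5.
Middle (φ from 0 to π): 73728/5.
Outer (θ from 0 to 2π): 147456π/5.

Therefore ∯_{∂V} F · n dS = 147456π/5.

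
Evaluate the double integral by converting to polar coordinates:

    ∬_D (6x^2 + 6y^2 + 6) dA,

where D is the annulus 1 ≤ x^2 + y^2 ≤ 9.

The region D is 1 ≤ r ≤ 3, 0 ≤ θ ≤ 2π in polar coordinates, where x = r cos(θ), y = r sin(θ), and dA = r dr dθ.

Under the substitution, the integrand becomes 6r^2 + 6, so

    ∬_D (6x^2 + 6y^2 + 6) dA = ∫_{0}^{2π} ∫_{1}^{3} (6r^2 + 6) · r dr dθ.

Inner integral (in r): ∫_{1}^{3} (6r^2 + 6) · r dr = 144.

Outer integral (in θ): ∫_{0}^{2π} (144) dθ = 288π.

Therefore ∬_D (6x^2 + 6y^2 + 6) dA = 288π.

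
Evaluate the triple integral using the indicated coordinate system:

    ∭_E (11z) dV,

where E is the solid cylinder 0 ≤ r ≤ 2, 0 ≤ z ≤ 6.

In cylindrical coordinates, x = r cos(θ), y = r sin(θ), z = z, and dV = r dr dθ dz.

The integrand becomes 11z, so

    ∭_E (11z) dV = ∫_{0}^{2π} ∫_{0}^{2} ∫_{0}^{6} (11z) · r dz dr dθ.

Inner (z): 198r.
Middle (r from 0 to 2): 396.
Outer (θ): 792π.

Therefore the triple integral equals 792π.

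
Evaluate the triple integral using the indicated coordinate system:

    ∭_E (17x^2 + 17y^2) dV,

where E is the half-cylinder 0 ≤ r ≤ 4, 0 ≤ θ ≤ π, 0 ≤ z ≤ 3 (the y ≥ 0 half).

In cylindrical coordinates, x = r cos(θ), y = r sin(θ), z = z, and dV = r dr dθ dz.

The integrand becomes 17r^2, so

    ∭_E (17x^2 + 17y^2) dV = ∫_{0}^{π} ∫_{0}^{4} ∫_{0}^{3} (17r^2) · r dz dr dθ.

Inner (z): 51r^3.
Middle (r from 0 to 4): 3264.
Outer (θ): 3264π.

Therefore the triple integral equals 3264π.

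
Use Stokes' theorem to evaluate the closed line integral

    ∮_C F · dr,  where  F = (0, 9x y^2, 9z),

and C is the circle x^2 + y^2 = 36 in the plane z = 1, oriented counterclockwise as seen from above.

Let S be the flat disk x^2 + y^2 ≤ 36 in the plane z = 1, with upward unit normal n̂ = ẑ. By Stokes' theorem,

    ∮_C F · dr = ∬_S (∇ × F) · n̂ dS = ∬_D (curl F)_z dA,

where D is the disk x^2 + y^2 ≤ 36.

Compute the curl of F = (0, 9x y^2, 9z):
    (∇ × F)_x = ∂F_z/∂y - ∂F_y/∂z = 0,
    (∇ × F)_y = ∂F_x/∂z - ∂F_z/∂x = 0,
    (∇ × F)_z = ∂F_y/∂x - ∂F_x/∂y = 9y^2.

On z = 1, (curl F)_z = 9y^2.

Convert to polar (x = r cos θ, y = r sin θ, dA = r dr dθ); the integrand becomes 9r^2sin(θ)^2, so

    ∬_D (curl F)_z dA = ∫_0^{2π} ∫_0^{6} (9r^2sin(θ)^2) · r dr dθ.

Inner (r from 0 to 6): 2916sin(θ)^2.
Outer (θ from 0 to 2π): 2916π.

Therefore ∮_C F · dr = 2916π.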